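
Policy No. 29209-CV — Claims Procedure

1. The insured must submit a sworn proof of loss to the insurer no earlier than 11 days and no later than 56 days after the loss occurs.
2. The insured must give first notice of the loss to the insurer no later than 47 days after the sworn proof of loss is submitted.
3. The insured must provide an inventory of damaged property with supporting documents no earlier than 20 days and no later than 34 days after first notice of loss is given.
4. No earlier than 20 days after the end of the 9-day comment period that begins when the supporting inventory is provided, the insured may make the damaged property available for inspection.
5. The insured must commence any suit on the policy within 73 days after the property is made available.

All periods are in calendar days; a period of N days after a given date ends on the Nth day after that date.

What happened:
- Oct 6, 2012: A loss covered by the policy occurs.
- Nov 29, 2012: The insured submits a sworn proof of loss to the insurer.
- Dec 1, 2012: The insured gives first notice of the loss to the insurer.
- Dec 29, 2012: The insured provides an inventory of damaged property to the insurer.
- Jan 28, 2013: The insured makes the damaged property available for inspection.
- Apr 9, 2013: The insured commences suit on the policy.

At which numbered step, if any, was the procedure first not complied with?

Step 1 — 11 and 56 days from Oct 6, 2012 (when the loss occurs) are Oct 17, 2012 and Dec 1, 2012 respectively; Nov 29, 2012 falls inside that range.
Step 2 — counting 47 days from Nov 29, 2012 (when the sworn proof of loss is submitted) gives a deadline of Jan 15, 2013; completed Dec 1, 2012, before the deadline.
Step 3 — 20 and 34 days from Dec 1, 2012 (when first notice of loss is given) are Dec 21, 2012 and Jan 4, 2013 respectively; done Dec 29, 2012, which is between those dates.
Step 4 — must wait 20 days from Jan 7, 2013 (end of the 9-day comment period, which began when the supporting inventory is provided on Dec 29, 2012), so not before Jan 27, 2013; done Jan 28, 2013, after the minimum wait.
Step 5 — counting 73 days from Jan 28, 2013 (when the property is made available) gives a deadline of Apr 11, 2013; Apr 9, 2013 is within that limit.

None — every step was satisfied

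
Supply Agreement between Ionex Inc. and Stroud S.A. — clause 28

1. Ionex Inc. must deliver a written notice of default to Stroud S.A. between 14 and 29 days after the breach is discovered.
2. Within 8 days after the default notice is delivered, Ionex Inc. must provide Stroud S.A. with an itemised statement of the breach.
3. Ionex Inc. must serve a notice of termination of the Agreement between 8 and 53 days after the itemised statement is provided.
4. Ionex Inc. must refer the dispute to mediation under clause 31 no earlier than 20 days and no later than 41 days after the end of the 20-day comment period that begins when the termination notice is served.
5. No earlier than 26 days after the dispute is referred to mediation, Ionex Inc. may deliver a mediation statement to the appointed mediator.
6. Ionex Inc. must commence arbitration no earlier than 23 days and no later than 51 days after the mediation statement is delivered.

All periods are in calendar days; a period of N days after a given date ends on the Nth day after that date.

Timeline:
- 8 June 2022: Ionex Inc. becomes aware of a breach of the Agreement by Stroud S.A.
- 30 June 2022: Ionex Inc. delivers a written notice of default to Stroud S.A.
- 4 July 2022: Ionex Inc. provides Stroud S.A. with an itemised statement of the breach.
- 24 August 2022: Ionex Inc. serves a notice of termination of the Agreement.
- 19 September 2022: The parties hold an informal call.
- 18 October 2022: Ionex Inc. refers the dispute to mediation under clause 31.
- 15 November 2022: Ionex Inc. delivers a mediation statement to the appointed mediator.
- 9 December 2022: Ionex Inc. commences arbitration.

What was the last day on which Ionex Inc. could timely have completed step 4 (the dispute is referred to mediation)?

24 October 2022

The termination notice is served on 24 August 2022; the 20-day comment period therefore ends 13 September 2022, and step 4 runs from that date. The window is 20–41 days after 13 September 2022; it closes on 24 October 2022.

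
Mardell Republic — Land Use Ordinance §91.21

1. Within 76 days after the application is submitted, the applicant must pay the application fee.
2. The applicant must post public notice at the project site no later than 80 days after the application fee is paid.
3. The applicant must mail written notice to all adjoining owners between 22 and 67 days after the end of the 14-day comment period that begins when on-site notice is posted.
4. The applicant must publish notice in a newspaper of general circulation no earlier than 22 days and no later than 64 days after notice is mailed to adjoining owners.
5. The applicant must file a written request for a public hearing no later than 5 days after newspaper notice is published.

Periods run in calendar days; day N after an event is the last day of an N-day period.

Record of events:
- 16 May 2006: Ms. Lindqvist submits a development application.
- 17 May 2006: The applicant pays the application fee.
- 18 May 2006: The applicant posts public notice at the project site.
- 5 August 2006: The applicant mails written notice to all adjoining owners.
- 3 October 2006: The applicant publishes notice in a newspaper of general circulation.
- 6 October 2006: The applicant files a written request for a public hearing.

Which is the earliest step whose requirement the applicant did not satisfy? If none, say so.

Step 1: 76 days after 16 May 2006 (when the application is submitted) is 31 July 2006; completed 17 May 2006, before the deadline.
Step 2: 80 days after 17 May 2006 (when the application fee is paid) is 5 August 2006; done 18 May 2006 — timely.
Step 3: the window is 22–67 days after 1 June 2006 (end of the 14-day comment period, which began when on-site notice is posted on 18 May 2006), so 23 June 2006 through 7 August 2006; done 5 August 2006, which is between those dates.
Step 4: the window is 22–64 days after 5 August 2006 (when notice is mailed to adjoining owners), so 27 August 2006 through 8 October 2006; done 3 October 2006, which is between those dates.
Step 5: 5 days after 3 October 2006 (when newspaper notice is published) is 8 October 2006; 6 October 2006 is within that limit.

None — every step was satisfied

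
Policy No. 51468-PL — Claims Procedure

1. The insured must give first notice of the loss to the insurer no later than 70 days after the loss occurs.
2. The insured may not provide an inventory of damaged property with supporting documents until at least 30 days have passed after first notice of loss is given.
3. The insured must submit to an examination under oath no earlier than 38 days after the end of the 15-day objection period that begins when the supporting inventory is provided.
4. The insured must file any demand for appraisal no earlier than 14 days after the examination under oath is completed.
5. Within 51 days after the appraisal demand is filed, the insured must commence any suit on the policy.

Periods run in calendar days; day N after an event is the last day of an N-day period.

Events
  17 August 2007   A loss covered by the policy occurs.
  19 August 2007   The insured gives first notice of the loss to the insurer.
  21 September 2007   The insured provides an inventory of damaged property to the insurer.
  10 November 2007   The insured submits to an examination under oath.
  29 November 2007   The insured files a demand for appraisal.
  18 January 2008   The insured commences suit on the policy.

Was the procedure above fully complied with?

No

Step 1: 70 days after 17 August 2007 (when the loss occurs) is 26 October 2007; 19 August 2007 is within that limit.
Step 2: the earliest permitted date is 30 days after 19 August 2007 (when first notice of loss is given), i.e. 18 September 2007; done 21 September 2007 — permitted.
Step 3: the earliest permitted date is 38 days after 6 October 2007 (end of the 15-day objection period, which began when the supporting inventory is provided on 21 September 2007), i.e. 13 November 2007; 10 November 2007 is 3 days before the earliest permitted date.
No need to go further; step 3 was not satisfied.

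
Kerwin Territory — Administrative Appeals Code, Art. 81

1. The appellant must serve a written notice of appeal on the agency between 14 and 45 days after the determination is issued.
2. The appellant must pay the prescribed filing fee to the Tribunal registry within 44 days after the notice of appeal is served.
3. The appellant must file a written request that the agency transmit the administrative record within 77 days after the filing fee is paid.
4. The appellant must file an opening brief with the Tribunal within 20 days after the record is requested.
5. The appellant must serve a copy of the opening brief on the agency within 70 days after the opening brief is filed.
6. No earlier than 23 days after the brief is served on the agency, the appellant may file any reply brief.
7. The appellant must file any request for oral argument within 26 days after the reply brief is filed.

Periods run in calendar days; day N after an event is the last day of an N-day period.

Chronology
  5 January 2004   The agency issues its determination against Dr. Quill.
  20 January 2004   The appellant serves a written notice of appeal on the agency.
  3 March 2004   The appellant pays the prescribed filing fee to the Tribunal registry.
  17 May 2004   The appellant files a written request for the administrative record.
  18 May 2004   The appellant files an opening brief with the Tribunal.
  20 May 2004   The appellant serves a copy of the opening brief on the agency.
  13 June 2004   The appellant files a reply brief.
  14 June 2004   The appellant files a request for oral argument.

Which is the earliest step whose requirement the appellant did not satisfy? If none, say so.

None — every step was satisfied

Step 1: the window is 14–45 days after 5 January 2004 (when the determination is issued), so 19 January 2004 through 19 February 2004; done 20 January 2004 — within the window.
Step 2: 44 days after 20 January 2004 (when the notice of appeal is served) is 4 March 2004; completed 3 March 2004, before the deadline.
Step 3: 77 days after 3 March 2004 (when the filing fee is paid) is 19 May 2004; done 17 May 2004 — timely.
Step 4: 20 days after 17 May 2004 (when the record is requested) is 6 June 2004; done 18 May 2004 — timely.
Step 5: 70 days after 18 May 2004 (when the opening brief is filed) is 27 July 2004; 20 May 2004 is within that limit.
Step 6: the earliest permitted date is 23 days after 20 May 2004 (when the brief is served on the agency), i.e. 12 June 2004; 13 June 2004 is on or after that date.
Step 7: 26 days after 13 June 2004 (when the reply brief is filed) is 9 July 2004; completed 14 June 2004, before the deadline.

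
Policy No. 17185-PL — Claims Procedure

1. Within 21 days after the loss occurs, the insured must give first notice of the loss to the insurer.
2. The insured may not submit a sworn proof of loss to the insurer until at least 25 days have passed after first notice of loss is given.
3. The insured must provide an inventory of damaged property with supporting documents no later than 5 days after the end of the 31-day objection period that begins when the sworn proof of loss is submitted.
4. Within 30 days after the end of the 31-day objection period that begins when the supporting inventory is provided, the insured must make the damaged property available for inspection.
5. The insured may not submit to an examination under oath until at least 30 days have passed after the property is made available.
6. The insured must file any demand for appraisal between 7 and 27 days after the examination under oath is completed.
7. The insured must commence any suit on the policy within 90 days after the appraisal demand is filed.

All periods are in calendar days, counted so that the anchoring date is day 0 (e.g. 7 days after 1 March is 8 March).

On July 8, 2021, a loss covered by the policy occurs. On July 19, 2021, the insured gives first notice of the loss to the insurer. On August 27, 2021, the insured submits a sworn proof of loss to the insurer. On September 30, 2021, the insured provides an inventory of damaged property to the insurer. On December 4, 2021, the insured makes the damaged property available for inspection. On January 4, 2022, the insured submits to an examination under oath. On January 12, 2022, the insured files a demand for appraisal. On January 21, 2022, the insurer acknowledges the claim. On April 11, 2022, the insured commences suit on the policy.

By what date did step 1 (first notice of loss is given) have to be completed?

Step 1 runs from July 8, 2021, when the loss occurs. 21 days after July 8, 2021 is July 29, 2021.

July 29, 2021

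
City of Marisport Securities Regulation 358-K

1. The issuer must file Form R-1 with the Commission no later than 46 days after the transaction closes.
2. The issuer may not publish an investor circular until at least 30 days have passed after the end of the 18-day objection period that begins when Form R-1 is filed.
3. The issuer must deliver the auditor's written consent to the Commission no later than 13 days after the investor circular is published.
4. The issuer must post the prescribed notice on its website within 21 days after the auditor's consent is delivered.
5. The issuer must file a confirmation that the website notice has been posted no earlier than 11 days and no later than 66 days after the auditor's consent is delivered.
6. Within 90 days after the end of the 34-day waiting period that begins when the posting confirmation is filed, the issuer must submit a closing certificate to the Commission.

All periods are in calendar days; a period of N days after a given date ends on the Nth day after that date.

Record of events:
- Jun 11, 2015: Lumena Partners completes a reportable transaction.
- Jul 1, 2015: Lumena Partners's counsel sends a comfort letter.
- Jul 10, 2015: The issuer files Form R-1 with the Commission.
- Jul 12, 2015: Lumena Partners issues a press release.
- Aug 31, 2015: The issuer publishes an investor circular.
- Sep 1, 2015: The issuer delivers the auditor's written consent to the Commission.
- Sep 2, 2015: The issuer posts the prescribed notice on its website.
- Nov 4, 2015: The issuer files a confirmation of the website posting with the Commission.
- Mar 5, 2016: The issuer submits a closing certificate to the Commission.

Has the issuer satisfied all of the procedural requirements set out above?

Step 1 — counting 46 days from Jun 11, 2015 (when the transaction closes) gives a deadline of Jul 27, 2015; Jul 10, 2015 is within that limit.
Step 2 — must wait 30 days from Jul 28, 2015 (end of the 18-day objection period, which began when Form R-1 is filed on Jul 10, 2015), so not before Aug 27, 2015; Aug 31, 2015 is on or after that date.
Step 3 — counting 13 days from Aug 31, 2015 (when the investor circular is published) gives a deadline of Sep 13, 2015; Sep 1, 2015 is within that limit.
Step 4 — counting 21 days from Sep 1, 2015 (when the auditor's consent is delivered) gives a deadline of Sep 22, 2015; completed Sep 2, 2015, before the deadline.
Step 5 — 11 and 66 days from Sep 1, 2015 (when the auditor's consent is delivered) are Sep 12, 2015 and Nov 6, 2015 respectively; Nov 4, 2015 falls inside that range.
Step 6 — counting 90 days from Dec 8, 2015 (end of the 34-day waiting period, which began when the posting confirmation is filed on Nov 4, 2015) gives a deadline of Mar 7, 2016; done Mar 5, 2016 — timely.

Yes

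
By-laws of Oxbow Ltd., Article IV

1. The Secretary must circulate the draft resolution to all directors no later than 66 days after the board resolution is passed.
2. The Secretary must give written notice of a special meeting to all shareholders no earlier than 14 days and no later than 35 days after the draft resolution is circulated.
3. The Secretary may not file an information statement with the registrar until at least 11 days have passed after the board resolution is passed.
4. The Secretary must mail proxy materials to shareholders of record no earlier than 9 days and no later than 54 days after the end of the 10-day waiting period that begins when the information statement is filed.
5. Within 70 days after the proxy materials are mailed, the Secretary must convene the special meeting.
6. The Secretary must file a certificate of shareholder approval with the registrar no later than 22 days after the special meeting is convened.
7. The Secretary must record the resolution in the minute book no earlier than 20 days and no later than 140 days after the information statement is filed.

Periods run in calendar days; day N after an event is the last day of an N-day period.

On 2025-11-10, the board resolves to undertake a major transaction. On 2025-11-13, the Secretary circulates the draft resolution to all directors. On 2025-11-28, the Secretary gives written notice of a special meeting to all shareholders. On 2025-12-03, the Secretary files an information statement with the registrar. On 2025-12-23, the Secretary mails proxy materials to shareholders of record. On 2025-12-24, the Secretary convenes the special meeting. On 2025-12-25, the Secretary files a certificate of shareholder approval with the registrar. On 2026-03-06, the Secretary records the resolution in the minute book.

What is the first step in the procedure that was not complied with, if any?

None — every step was satisfied

Step 1 — counting 66 days from 2025-11-10 (when the board resolution is passed) gives a deadline of 2026-01-15; completed 2025-11-13, before the deadline.
Step 2 — 14 and 35 days from 2025-11-13 (when the draft resolution is circulated) are 2025-11-27 and 2025-12-18 respectively; done 2025-11-28 — within the window.
Step 3 — must wait 11 days from 2025-11-10 (when the board resolution is passed), so not before 2025-11-21; done 2025-12-03, after the minimum wait.
Step 4 — 9 and 54 days from 2025-12-13 (end of the 10-day waiting period, which began when the information statement is filed on 2025-12-03) are 2025-12-22 and 2026-02-05 respectively; 2025-12-23 falls inside that range.
Step 5 — counting 70 days from 2025-12-23 (when the proxy materials are mailed) gives a deadline of 2026-03-03; done 2025-12-24 — timely.
Step 6 — counting 22 days from 2025-12-24 (when the special meeting is convened) gives a deadline of 2026-01-15; completed 2025-12-25, before the deadline.
Step 7 — 20 and 140 days from 2025-12-03 (when the information statement is filed) are 2025-12-23 and 2026-04-22 respectively; done 2026-03-06 — within the window.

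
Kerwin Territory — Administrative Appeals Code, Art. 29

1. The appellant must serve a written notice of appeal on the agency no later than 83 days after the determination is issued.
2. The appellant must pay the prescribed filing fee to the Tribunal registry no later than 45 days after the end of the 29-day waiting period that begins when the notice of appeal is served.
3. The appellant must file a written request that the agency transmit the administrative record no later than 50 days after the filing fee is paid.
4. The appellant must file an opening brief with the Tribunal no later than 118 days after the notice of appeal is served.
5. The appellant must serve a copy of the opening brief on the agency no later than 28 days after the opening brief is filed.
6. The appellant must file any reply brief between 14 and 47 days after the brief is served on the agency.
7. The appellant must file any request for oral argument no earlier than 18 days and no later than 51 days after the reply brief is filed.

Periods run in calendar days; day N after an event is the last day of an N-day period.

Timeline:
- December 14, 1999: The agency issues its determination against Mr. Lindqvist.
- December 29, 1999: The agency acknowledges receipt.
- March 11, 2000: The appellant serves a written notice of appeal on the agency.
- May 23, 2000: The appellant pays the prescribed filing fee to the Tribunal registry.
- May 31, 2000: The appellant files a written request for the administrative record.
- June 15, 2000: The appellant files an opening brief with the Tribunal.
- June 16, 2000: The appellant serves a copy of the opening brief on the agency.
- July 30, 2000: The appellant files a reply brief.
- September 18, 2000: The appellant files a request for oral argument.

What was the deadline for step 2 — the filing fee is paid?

May 24, 2000

The notice of appeal is served on March 11, 2000; the 29-day waiting period therefore ends April 9, 2000, and step 2 runs from that date. 45 days after April 9, 2000 is May 24, 2000.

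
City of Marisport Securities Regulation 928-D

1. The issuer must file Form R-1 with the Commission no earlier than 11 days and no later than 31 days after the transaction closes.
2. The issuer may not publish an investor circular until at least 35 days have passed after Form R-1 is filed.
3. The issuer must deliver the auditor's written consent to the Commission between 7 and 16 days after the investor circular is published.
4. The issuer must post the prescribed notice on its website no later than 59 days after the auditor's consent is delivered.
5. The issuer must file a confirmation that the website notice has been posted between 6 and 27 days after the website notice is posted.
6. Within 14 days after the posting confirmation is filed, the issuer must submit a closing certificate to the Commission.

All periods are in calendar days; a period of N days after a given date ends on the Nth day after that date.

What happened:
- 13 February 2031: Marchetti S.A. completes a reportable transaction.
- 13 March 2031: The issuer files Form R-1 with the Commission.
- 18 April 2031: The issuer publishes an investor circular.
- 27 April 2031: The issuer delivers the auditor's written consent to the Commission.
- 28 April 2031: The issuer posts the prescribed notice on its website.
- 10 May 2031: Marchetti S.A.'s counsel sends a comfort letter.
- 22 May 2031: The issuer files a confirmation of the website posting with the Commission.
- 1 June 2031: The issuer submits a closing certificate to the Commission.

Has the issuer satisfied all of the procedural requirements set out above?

Yes

Step 1 — 11 and 31 days from 13 February 2031 (when the transaction closes) are 24 February 2031 and 16 March 2031 respectively; done 13 March 2031, which is between those dates.
Step 2 — must wait 35 days from 13 March 2031 (when Form R-1 is filed), so not before 17 April 2031; done 18 April 2031 — permitted.
Step 3 — 7 and 16 days from 18 April 2031 (when the investor circular is published) are 25 April 2031 and 4 May 2031 respectively; 27 April 2031 falls inside that range.
Step 4 — counting 59 days from 27 April 2031 (when the auditor's consent is delivered) gives a deadline of 25 June 2031; 28 April 2031 is within that limit.
Step 5 — 6 and 27 days from 28 April 2031 (when the website notice is posted) are 4 May 2031 and 25 May 2031 respectively; 22 May 2031 falls inside that range.
Step 6 — counting 14 days from 22 May 2031 (when the posting confirmation is filed) gives a deadline of 5 June 2031; done 1 June 2031 — timely.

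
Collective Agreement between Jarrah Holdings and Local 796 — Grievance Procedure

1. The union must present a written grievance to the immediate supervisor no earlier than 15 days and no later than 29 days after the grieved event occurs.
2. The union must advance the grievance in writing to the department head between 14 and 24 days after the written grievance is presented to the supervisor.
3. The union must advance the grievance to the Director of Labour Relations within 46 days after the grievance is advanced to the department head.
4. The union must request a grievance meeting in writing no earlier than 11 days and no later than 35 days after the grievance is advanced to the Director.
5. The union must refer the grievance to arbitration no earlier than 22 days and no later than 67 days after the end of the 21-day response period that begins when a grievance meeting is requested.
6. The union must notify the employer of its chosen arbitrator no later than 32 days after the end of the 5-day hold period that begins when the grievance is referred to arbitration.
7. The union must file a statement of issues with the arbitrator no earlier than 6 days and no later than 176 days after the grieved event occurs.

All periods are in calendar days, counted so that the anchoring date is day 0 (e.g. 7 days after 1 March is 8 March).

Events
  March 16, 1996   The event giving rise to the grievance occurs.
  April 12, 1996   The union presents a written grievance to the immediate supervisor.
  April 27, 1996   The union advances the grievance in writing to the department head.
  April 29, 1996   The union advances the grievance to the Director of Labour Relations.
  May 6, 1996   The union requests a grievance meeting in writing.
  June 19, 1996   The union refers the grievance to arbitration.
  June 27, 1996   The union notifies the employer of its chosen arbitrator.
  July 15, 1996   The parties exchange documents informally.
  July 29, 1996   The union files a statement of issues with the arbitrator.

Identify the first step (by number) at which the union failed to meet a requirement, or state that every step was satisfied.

(1) the permitted window runs from March 16, 1996 + 15 = March 31, 1996 to March 16, 1996 + 29 = April 14, 1996; done April 12, 1996, which is between those dates.
(2) the permitted window runs from April 12, 1996 + 14 = April 26, 1996 to April 12, 1996 + 24 = May 6, 1996; done April 27, 1996, which is between those dates.
(3) due by April 27, 1996 + 46 days = June 12, 1996; completed April 29, 1996, before the deadline.
(4) the permitted window runs from April 29, 1996 + 11 = May 10, 1996 to April 29, 1996 + 35 = June 3, 1996; done May 6, 1996 — 4 days before the window opened.

Step 4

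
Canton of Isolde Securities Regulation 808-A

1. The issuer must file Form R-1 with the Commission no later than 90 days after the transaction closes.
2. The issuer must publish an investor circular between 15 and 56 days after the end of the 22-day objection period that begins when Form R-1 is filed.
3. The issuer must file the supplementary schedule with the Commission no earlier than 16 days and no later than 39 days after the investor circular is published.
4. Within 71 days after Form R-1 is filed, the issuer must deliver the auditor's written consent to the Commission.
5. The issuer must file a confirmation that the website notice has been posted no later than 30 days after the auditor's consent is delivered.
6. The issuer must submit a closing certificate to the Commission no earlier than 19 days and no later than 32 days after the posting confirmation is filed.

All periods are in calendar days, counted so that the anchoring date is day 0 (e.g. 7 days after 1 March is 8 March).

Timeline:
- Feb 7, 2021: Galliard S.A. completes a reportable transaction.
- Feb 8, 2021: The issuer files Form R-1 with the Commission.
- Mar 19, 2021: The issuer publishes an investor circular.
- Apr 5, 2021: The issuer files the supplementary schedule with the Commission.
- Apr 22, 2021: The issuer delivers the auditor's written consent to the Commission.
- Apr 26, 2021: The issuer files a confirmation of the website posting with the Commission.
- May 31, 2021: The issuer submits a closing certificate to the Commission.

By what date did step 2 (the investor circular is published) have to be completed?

Apr 27, 2021

Form R-1 is filed on Feb 8, 2021; the 22-day objection period therefore ends Mar 2, 2021, and step 2 runs from that date. The window is 15–56 days after Mar 2, 2021; it closes on Apr 27, 2021.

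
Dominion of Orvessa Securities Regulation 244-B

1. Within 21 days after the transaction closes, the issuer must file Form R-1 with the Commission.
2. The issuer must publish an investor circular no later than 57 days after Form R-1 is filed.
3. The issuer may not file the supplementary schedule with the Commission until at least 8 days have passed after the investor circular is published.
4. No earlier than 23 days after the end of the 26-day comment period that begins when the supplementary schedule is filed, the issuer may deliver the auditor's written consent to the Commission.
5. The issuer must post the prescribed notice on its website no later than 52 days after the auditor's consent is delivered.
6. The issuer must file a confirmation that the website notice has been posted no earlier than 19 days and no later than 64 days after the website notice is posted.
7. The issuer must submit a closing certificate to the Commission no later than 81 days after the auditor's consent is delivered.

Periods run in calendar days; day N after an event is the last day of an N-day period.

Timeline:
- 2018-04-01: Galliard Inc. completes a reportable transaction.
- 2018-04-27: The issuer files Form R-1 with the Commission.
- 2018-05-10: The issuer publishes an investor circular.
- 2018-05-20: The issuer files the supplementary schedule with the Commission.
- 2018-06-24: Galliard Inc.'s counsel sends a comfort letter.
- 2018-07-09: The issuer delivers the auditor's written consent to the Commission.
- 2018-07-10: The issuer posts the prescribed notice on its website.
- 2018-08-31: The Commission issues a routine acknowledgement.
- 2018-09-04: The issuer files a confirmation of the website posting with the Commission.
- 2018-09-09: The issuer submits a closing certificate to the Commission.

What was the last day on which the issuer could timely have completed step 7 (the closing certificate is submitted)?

Step 7 runs from 2018-07-09, when the auditor's consent is delivered. 81 days after 2018-07-09 is 2018-09-28.

2018-09-28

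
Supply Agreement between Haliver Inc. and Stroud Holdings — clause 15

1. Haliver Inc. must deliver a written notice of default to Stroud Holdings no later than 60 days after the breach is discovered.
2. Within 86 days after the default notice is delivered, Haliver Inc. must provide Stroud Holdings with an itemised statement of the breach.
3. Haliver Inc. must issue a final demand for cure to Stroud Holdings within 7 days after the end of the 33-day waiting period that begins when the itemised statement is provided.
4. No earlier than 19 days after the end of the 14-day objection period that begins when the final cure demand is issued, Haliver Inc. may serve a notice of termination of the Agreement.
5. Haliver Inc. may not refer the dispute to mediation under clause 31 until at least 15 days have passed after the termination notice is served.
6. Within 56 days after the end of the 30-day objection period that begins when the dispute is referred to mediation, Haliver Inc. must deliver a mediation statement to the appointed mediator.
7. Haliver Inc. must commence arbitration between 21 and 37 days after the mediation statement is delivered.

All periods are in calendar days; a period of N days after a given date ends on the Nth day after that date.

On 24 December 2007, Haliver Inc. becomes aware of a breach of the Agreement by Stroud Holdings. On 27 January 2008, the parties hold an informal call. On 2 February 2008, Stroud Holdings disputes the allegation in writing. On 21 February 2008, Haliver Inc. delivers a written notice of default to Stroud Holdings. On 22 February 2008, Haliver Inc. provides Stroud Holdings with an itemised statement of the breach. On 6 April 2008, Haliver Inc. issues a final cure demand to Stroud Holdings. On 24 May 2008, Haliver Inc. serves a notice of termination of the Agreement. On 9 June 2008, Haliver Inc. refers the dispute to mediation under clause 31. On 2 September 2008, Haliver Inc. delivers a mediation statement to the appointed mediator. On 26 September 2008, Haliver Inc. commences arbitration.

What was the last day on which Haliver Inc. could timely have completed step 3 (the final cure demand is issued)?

2 April 2008

The itemised statement is provided on 22 February 2008; the 33-day waiting period therefore ends 26 March 2008, and step 3 runs from that date. 7 days after 26 March 2008 is 2 April 2008.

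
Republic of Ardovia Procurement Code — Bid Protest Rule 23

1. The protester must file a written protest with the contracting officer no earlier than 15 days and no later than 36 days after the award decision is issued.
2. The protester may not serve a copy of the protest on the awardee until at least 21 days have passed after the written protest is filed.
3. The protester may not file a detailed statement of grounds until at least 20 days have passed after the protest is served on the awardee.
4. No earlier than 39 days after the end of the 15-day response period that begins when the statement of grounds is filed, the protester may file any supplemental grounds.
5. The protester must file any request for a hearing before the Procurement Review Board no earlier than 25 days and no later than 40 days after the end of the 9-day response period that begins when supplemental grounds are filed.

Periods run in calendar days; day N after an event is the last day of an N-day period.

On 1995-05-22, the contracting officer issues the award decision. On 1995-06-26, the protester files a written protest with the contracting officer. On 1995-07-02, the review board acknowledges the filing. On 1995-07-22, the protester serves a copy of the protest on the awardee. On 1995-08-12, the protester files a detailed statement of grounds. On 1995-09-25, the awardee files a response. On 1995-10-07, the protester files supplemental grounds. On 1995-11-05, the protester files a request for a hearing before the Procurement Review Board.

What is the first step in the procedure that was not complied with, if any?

Step 5

Step 1: the window is 15–36 days after 1995-05-22 (when the award decision is issued), so 1995-06-06 through 1995-06-27; 1995-06-26 falls inside that range.
Step 2: the earliest permitted date is 21 days after 1995-06-26 (when the written protest is filed), i.e. 1995-07-17; done 1995-07-22, after the minimum wait.
Step 3: the earliest permitted date is 20 days after 1995-07-22 (when the protest is served on the awardee), i.e. 1995-08-11; 1995-08-12 is on or after that date.
Step 4: the earliest permitted date is 39 days after 1995-08-27 (end of the 15-day response period, which began when the statement of grounds is filed on 1995-08-12), i.e. 1995-10-05; 1995-10-07 is on or after that date.
Step 5: the window is 25–40 days after 1995-10-16 (end of the 9-day response period, which began when supplemental grounds are filed on 1995-10-07), so 1995-11-10 through 1995-11-25; 1995-11-05 is 5 days too early.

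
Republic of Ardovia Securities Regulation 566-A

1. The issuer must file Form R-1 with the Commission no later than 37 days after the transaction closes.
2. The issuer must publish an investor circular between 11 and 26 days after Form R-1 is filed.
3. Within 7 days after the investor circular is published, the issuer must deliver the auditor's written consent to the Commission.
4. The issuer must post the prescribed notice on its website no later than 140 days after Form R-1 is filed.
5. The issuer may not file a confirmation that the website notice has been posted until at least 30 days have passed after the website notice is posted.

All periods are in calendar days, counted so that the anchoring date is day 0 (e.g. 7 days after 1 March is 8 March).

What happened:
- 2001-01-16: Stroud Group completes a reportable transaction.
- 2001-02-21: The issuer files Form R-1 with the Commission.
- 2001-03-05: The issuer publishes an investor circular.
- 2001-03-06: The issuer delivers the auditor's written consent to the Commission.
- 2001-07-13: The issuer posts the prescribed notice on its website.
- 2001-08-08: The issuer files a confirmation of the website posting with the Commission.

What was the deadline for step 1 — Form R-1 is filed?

2001-02-22

Step 1 runs from 2001-01-16, when the transaction closes. 37 days after 2001-01-16 is 2001-02-22.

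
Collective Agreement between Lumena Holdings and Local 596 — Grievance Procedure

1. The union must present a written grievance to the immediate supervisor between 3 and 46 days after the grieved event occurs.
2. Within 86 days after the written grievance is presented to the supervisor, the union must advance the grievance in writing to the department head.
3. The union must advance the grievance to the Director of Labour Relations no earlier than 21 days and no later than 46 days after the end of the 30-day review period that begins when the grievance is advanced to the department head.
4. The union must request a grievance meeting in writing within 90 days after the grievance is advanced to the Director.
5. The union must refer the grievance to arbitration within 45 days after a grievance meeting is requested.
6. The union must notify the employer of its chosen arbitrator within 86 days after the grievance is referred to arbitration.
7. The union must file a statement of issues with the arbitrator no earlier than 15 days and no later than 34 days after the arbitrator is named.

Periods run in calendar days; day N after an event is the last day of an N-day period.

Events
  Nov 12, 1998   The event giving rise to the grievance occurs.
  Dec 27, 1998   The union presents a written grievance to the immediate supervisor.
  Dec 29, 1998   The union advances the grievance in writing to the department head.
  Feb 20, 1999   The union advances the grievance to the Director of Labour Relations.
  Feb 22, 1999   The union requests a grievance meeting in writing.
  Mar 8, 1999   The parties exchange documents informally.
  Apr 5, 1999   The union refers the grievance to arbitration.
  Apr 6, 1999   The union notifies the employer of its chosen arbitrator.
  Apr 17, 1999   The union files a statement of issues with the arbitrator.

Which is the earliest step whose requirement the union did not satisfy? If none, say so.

(1) the permitted window runs from Nov 12, 1998 + 3 = Nov 15, 1998 to Nov 12, 1998 + 46 = Dec 28, 1998; done Dec 27, 1998, which is between those dates.
(2) due by Dec 27, 1998 + 86 days = Mar 23, 1999; Dec 29, 1998 is within that limit.
(3) the permitted window runs from Jan 28, 1999 + 21 = Feb 18, 1999 to Jan 28, 1999 + 46 = Mar 15, 1999; done Feb 20, 1999 — within the window.
(4) due by Feb 20, 1999 + 90 days = May 21, 1999; completed Feb 22, 1999, before the deadline.
(5) due by Feb 22, 1999 + 45 days = Apr 8, 1999; Apr 5, 1999 is within that limit.
(6) due by Apr 5, 1999 + 86 days = Jun 30, 1999; Apr 6, 1999 is within that limit.
(7) the permitted window runs from Apr 6, 1999 + 15 = Apr 21, 1999 to Apr 6, 1999 + 34 = May 10, 1999; Apr 17, 1999 is 4 days too early.

Step 7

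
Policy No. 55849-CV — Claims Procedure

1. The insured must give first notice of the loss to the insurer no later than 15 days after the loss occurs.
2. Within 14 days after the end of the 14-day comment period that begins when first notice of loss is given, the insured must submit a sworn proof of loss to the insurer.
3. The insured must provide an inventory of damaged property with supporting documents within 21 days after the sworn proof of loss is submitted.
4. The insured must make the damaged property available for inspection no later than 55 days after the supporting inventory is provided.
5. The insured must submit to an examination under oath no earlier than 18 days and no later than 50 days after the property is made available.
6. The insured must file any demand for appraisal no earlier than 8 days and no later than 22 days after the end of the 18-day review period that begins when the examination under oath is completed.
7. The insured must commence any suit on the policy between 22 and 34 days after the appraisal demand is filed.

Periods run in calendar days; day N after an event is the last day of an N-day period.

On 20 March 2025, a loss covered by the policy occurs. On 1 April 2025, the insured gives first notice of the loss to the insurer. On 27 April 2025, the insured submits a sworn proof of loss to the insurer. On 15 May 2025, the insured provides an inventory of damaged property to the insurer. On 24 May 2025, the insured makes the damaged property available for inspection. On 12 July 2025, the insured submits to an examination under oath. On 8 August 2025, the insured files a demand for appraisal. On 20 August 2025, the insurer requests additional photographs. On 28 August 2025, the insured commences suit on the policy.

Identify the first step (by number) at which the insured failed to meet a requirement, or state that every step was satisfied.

Step 1 — counting 15 days from 20 March 2025 (when the loss occurs) gives a deadline of 4 April 2025; done 1 April 2025 — timely.
Step 2 — counting 14 days from 15 April 2025 (end of the 14-day comment period, which began when first notice of loss is given on 1 April 2025) gives a deadline of 29 April 2025; completed 27 April 2025, before the deadline.
Step 3 — counting 21 days from 27 April 2025 (when the sworn proof of loss is submitted) gives a deadline of 18 May 2025; done 15 May 2025 — timely.
Step 4 — counting 55 days from 15 May 2025 (when the supporting inventory is provided) gives a deadline of 9 July 2025; 24 May 2025 is within that limit.
Step 5 — 18 and 50 days from 24 May 2025 (when the property is made available) are 11 June 2025 and 13 July 2025 respectively; done 12 July 2025, which is between those dates.
Step 6 — 8 and 22 days from 30 July 2025 (end of the 18-day review period, which began when the examination under oath is completed on 12 July 2025) are 7 August 2025 and 21 August 2025 respectively; done 8 August 2025, which is between those dates.
Step 7 — 22 and 34 days from 8 August 2025 (when the appraisal demand is filed) are 30 August 2025 and 11 September 2025 respectively; 28 August 2025 is 2 days too early.

Step 7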